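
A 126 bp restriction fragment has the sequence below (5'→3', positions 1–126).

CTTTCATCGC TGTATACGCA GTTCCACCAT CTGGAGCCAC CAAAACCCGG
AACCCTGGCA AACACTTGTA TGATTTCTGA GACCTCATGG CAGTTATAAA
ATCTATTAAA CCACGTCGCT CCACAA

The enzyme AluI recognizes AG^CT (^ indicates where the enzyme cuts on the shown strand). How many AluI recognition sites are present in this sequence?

0

No occurrence of AGCT is present in the sequence.
AluI does not cut: 0 sites.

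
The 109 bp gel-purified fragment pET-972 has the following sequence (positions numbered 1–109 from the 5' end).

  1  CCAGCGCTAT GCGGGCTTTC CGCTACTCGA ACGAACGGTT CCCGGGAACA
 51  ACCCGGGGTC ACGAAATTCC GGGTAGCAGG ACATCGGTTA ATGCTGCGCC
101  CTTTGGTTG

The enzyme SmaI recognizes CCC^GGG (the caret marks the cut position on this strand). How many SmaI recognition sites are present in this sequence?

CCCGGG occurs starting at positions 41, 52.
SmaI cuts at 2 sites.

2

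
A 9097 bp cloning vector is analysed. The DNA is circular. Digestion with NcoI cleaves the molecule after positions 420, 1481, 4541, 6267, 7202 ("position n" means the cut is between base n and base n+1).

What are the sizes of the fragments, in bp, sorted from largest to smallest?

Circular molecule, 5 cuts → 5 fragments:
  1481 − 420 = 1061 bp
  4541 − 1481 = 3060 bp
  6267 − 4541 = 1726 bp
  7202 − 6267 = 935 bp
  wrap: 9097 − 7202 + 420 = 2315 bp
Sorted largest to smallest: 3060, 2315, 1726, 1061, 935 bp.

3060, 2315, 1726, 1061, 935 bp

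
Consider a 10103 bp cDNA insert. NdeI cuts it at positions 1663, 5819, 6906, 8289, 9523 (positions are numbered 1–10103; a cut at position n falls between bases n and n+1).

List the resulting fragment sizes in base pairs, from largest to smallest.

Linear molecule, 5 cuts → 6 fragments:
  1663 − 0 = 1663 bp
  5819 − 1663 = 4156 bp
  6906 − 5819 = 1087 bp
  8289 − 6906 = 1383 bp
  9523 − 8289 = 1234 bp
  10103 − 9523 = 580 bp
Sorted largest to smallest: 4156, 1663, 1383, 1234, 1087, 580 bp.

4156, 1663, 1383, 1234, 1087, 580 bp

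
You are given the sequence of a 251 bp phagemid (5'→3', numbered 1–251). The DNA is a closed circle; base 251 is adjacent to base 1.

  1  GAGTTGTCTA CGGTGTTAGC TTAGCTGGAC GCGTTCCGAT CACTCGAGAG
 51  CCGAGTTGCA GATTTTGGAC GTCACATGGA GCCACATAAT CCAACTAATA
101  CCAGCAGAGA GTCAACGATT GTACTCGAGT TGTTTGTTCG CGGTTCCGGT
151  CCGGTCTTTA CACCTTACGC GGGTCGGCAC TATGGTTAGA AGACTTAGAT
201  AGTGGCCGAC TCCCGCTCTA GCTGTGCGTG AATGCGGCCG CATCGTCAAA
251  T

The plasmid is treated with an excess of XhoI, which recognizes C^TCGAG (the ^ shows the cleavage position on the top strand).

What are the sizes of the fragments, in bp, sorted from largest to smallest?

170, 81 bp

XhoI sites (CTCGAG) start at positions 43, 124.
XhoI cuts after the first base of each site, so after positions 43, 124.
Circular molecule, 2 cuts → 2 fragments:
  44–124 → 81 bp
  125–251 then 1–43 → 127 + 43 = 170 bp
Sorted largest to smallest: 170, 81 bp.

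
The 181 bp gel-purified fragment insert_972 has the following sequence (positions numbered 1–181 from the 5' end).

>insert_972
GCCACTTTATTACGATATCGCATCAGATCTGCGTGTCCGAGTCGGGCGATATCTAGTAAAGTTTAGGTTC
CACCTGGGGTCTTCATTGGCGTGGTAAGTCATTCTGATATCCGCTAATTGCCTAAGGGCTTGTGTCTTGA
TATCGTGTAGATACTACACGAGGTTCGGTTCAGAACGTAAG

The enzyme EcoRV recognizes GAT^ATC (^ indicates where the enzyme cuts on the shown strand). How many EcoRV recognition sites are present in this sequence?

4

GATATC occurs starting at positions 14, 48, 106, 139.
EcoRV cuts at 4 sites.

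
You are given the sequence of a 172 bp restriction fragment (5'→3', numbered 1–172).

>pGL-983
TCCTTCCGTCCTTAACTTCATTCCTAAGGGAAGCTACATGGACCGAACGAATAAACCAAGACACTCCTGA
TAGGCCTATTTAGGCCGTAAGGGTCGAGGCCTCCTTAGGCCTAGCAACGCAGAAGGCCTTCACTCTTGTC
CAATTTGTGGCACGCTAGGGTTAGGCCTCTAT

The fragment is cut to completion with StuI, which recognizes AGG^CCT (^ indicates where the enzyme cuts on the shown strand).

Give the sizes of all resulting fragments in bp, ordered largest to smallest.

74, 39, 25, 17, 10, 7 bp

StuI sites (AGGCCT) start at positions 72, 97, 107, 124, 163.
StuI cuts after base 3 of each site, so after positions 74, 99, 109, 126, 165.
Linear molecule, 5 cuts → 6 fragments:
  1–74 → 74 bp
  75–99 → 25 bp
  100–109 → 10 bp
  110–126 → 17 bp
  127–165 → 39 bp
  166–172 → 7 bp
Sorted largest to smallest: 74, 39, 25, 17, 10, 7 bp.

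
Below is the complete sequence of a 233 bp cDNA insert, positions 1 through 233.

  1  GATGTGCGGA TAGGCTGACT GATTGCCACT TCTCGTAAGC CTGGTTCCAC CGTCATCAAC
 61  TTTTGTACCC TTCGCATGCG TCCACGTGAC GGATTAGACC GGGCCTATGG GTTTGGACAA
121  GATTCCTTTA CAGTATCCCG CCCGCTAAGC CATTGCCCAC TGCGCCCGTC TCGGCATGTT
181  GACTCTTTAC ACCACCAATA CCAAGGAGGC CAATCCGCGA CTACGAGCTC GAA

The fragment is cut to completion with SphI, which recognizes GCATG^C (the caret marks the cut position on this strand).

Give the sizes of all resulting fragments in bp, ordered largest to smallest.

The SphI site (GCATGC) starts at position 74.
SphI cuts after base 5 of each site (before the last base), so after position 78.
Linear molecule, 1 cut → 2 fragments:
  1–78 → 78 bp
  79–233 → 155 bp
Sorted largest to smallest: 155, 78 bp.

155, 78 bp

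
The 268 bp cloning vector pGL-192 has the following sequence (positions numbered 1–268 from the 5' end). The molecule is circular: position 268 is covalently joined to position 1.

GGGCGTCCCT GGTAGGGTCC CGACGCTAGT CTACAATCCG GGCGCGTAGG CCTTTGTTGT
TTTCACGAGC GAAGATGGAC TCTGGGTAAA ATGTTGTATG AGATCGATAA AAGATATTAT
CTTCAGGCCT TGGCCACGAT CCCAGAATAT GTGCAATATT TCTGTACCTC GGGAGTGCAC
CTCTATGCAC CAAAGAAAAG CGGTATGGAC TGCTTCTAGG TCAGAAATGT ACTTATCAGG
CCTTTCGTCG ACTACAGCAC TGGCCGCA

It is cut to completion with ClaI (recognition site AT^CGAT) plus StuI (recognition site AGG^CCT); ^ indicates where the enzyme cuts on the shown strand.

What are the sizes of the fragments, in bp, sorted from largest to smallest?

113, 78, 54, 23 bp

The ClaI site (ATCGAT) starts at position 103.
ClaI cuts after base 2 of each site, so after position 104.
StuI sites (AGGCCT) start at positions 48, 125, 238.
StuI cuts after base 3 of each site, so after positions 50, 127, 240.
Combined cut positions: 50, 104, 127, 240.
Circular molecule, 4 cuts → 4 fragments:
  51–104 → 54 bp
  105–127 → 23 bp
  128–240 → 113 bp
  241–268 then 1–50 → 28 + 50 = 78 bp
Sorted largest to smallest: 113, 78, 54, 23 bp.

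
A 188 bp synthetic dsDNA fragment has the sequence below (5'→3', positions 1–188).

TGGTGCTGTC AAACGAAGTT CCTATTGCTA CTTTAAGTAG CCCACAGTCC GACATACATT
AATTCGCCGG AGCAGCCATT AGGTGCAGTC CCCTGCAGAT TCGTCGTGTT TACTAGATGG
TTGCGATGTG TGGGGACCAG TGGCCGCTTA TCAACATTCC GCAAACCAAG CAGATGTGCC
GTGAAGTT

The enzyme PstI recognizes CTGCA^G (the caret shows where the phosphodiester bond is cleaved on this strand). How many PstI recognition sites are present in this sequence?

CTGCAG occurs starting at position 93.
PstI cuts at 1 site.

1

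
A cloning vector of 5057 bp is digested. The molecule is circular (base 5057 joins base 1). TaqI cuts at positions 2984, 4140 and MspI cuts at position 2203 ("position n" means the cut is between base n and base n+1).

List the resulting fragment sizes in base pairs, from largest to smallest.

3120, 1156, 781 bp

Combined cut positions (sorted): 2203, 2984, 4140.
Circular molecule, 3 cuts → 3 fragments:
  2984 − 2203 = 781 bp
  4140 − 2984 = 1156 bp
  wrap: 5057 − 4140 + 2203 = 3120 bp
Sorted largest to smallest: 3120, 1156, 781 bp.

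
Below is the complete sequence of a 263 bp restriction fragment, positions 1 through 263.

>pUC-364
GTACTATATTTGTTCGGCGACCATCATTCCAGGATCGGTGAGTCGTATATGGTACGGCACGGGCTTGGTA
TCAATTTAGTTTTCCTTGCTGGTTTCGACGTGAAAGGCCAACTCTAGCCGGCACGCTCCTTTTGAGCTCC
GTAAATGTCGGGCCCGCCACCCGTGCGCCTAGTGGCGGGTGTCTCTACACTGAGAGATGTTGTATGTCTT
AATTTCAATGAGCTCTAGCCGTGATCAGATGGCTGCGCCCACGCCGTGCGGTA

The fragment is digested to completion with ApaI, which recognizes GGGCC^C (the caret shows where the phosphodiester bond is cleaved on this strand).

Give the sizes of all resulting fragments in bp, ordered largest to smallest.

The ApaI site (GGGCCC) starts at position 150.
ApaI cuts after base 5 of each site (before the last base), so after position 154.
Linear molecule, 1 cut → 2 fragments:
  1–154 → 154 bp
  155–263 → 109 bp
Sorted largest to smallest: 154, 109 bp.

154, 109 bp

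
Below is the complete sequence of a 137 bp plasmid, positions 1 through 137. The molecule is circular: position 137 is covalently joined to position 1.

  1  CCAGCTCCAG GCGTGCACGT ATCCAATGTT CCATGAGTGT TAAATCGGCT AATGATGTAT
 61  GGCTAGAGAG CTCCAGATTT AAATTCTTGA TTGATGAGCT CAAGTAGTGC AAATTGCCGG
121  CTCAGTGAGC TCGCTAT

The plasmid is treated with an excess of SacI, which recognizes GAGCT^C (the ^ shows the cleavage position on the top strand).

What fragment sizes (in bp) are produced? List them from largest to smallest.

78, 31, 28 bp

SacI sites (GAGCTC) start at positions 68, 96, 127.
SacI cuts after base 5 of each site (before the last base), so after positions 72, 100, 131.
Circular molecule, 3 cuts → 3 fragments:
  73–100 → 28 bp
  101–131 → 31 bp
  132–137 then 1–72 → 6 + 72 = 78 bp
Sorted largest to smallest: 78, 31, 28 bp.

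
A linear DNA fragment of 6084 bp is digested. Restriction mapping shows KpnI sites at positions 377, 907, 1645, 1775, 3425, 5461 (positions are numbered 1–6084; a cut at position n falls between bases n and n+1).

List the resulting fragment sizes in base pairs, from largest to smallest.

Linear molecule, 6 cuts → 7 fragments:
  377 − 0 = 377 bp
  907 − 377 = 530 bp
  1645 − 907 = 738 bp
  1775 − 1645 = 130 bp
  3425 − 1775 = 1650 bp
  5461 − 3425 = 2036 bp
  6084 − 5461 = 623 bp
Sorted largest to smallest: 2036, 1650, 738, 623, 530, 377, 130 bp.

2036, 1650, 738, 623, 530, 377, 130 bp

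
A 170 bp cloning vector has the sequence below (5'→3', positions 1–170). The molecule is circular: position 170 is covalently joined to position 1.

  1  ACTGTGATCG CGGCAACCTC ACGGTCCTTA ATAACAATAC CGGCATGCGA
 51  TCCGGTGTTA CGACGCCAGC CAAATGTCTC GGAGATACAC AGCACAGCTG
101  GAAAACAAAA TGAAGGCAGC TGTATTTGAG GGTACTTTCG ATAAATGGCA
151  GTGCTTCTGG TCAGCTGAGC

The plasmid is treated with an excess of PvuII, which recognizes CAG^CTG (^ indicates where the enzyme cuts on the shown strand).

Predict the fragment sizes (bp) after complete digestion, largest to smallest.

103, 45, 22 bp

PvuII sites (CAGCTG) start at positions 95, 117, 162.
PvuII cuts after base 3 of each site, so after positions 97, 119, 164.
Circular molecule, 3 cuts → 3 fragments:
  98–119 → 22 bp
  120–164 → 45 bp
  165–170 then 1–97 → 6 + 97 = 103 bp
Sorted largest to smallest: 103, 45, 22 bp.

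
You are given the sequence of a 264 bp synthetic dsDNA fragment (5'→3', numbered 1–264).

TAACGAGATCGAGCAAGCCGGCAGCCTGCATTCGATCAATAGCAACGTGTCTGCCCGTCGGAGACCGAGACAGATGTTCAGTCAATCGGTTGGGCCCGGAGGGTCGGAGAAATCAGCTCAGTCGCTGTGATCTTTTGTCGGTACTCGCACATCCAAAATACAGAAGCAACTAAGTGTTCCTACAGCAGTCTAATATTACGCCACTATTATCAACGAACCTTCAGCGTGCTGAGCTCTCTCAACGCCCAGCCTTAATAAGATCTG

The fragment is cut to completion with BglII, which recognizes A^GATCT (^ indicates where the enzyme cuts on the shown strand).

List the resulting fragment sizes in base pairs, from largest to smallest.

The BglII site (AGATCT) starts at position 258.
BglII cuts after the first base of each site, so after position 258.
Linear molecule, 1 cut → 2 fragments:
  1–258 → 258 bp
  259–264 → 6 bp
Sorted largest to smallest: 258, 6 bp.

258, 6 bp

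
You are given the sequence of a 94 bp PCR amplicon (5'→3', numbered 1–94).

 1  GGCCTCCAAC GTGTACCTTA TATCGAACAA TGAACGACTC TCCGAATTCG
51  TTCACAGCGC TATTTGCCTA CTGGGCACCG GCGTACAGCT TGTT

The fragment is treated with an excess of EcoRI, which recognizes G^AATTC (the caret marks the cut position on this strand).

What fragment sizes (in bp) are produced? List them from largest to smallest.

50, 44 bp

The EcoRI site (GAATTC) starts at position 44.
EcoRI cuts after the first base of each site, so after position 44.
Linear molecule, 1 cut → 2 fragments:
  1–44 → 44 bp
  45–94 → 50 bp
Sorted largest to smallest: 50, 44 bp.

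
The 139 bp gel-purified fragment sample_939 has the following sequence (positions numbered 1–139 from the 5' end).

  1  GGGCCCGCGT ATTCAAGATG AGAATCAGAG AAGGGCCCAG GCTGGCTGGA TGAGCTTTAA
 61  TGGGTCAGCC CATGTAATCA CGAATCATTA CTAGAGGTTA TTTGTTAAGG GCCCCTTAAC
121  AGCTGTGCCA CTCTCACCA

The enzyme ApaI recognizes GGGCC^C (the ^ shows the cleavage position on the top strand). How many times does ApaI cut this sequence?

GGGCCC occurs starting at positions 1, 33, 109.
ApaI cuts at 3 sites.

3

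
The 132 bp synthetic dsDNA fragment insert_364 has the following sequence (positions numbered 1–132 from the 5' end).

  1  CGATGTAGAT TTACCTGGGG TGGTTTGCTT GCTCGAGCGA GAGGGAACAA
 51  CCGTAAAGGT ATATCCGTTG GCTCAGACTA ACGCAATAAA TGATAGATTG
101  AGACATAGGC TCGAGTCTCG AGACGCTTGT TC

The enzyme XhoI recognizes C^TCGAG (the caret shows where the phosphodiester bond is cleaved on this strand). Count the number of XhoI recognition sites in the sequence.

3

CTCGAG occurs starting at positions 32, 110, 117.
XhoI cuts at 3 sites.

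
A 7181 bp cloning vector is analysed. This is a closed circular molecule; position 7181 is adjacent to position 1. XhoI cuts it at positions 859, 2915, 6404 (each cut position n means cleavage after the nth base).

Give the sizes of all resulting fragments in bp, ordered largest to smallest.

3489, 2056, 1636 bp

Circular molecule, 3 cuts → 3 fragments:
  2915 − 859 = 2056 bp
  6404 − 2915 = 3489 bp
  wrap: 7181 − 6404 + 859 = 1636 bp
Sorted largest to smallest: 3489, 2056, 1636 bp.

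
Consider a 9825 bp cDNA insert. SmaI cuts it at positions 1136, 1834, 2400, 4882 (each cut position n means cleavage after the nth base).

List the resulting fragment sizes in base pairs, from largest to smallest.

Linear molecule, 4 cuts → 5 fragments:
  1136 − 0 = 1136 bp
  1834 − 1136 = 698 bp
  2400 − 1834 = 566 bp
  4882 − 2400 = 2482 bp
  9825 − 4882 = 4943 bp
Sorted largest to smallest: 4943, 2482, 1136, 698, 566 bp.

4943, 2482, 1136, 698, 566 bp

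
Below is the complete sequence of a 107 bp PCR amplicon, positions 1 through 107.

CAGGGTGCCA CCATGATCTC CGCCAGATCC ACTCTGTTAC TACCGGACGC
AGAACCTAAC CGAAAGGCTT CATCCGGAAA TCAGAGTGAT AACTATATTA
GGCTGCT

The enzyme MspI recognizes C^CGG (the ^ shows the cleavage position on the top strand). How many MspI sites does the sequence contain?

2

CCGG occurs starting at positions 43, 74.
MspI cuts at 2 sites.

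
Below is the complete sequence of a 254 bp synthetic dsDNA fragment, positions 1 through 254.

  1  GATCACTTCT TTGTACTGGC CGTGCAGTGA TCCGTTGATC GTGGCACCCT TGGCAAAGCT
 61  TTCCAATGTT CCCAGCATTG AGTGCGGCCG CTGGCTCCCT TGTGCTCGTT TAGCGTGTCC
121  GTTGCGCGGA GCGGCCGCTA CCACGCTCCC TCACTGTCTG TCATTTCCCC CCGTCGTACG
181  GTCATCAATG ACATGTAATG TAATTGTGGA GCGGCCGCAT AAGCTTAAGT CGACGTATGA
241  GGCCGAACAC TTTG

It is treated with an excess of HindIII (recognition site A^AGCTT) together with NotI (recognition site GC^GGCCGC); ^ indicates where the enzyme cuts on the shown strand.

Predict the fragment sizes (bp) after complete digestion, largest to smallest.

HindIII sites (AAGCTT) start at positions 56, 221.
HindIII cuts after the first base of each site, so after positions 56, 221.
NotI sites (GCGGCCGC) start at positions 84, 131, 211.
NotI cuts after base 2 of each site, so after positions 85, 132, 212.
Combined cut positions: 56, 85, 132, 212, 221.
Linear molecule, 5 cuts → 6 fragments:
  1–56 → 56 bp
  57–85 → 29 bp
  86–132 → 47 bp
  133–212 → 80 bp
  213–221 → 9 bp
  222–254 → 33 bp
Sorted largest to smallest: 80, 56, 47, 33, 29, 9 bp.

80, 56, 47, 33, 29, 9 bp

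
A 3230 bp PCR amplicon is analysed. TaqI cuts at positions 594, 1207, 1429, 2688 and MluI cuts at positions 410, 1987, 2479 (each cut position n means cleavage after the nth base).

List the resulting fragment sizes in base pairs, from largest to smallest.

613, 558, 542, 492, 410, 222, 209, 184 bp

Combined cut positions (sorted): 410, 594, 1207, 1429, 1987, 2479, 2688.
Linear molecule, 7 cuts → 8 fragments:
  410 − 0 = 410 bp
  594 − 410 = 184 bp
  1207 − 594 = 613 bp
  1429 − 1207 = 222 bp
  1987 − 1429 = 558 bp
  2479 − 1987 = 492 bp
  2688 − 2479 = 209 bp
  3230 − 2688 = 542 bp
Sorted largest to smallest: 613, 558, 542, 492, 410, 222, 209, 184 bp.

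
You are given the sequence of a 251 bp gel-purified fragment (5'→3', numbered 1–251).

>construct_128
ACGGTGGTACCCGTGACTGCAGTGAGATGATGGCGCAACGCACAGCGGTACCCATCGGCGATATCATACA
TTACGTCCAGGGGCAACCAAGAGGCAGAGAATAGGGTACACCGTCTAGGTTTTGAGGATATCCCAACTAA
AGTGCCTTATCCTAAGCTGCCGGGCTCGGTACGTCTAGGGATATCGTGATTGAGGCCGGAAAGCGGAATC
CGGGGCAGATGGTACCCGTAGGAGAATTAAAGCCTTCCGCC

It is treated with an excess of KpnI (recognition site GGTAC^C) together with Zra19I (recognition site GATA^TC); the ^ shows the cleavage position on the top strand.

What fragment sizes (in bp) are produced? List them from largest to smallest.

KpnI sites (GGTACC) start at positions 6, 47, 221.
KpnI cuts after base 5 of each site (before the last base), so after positions 10, 51, 225.
Zra19I sites (GATATC) start at positions 60, 127, 180.
Zra19I cuts after base 4 of each site, so after positions 63, 130, 183.
Combined cut positions: 10, 51, 63, 130, 183, 225.
Linear molecule, 6 cuts → 7 fragments:
  1–10 → 10 bp
  11–51 → 41 bp
  52–63 → 12 bp
  64–130 → 67 bp
  131–183 → 53 bp
  184–225 → 42 bp
  226–251 → 26 bp
Sorted largest to smallest: 67, 53, 42, 41, 26, 12, 10 bp.

67, 53, 42, 41, 26, 12, 10 bp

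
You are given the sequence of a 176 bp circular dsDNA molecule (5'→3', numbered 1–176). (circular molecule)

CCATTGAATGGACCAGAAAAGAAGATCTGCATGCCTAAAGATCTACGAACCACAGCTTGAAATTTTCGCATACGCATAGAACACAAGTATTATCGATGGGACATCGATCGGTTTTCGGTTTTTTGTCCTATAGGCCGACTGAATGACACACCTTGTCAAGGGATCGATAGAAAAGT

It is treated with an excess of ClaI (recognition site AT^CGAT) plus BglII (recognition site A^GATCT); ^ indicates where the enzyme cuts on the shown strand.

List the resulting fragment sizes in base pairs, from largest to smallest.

60, 54, 35, 16, 11 bp

ClaI sites (ATCGAT) start at positions 92, 103, 163.
ClaI cuts after base 2 of each site, so after positions 93, 104, 164.
BglII sites (AGATCT) start at positions 23, 39.
BglII cuts after the first base of each site, so after positions 23, 39.
Combined cut positions: 23, 39, 93, 104, 164.
Circular molecule, 5 cuts → 5 fragments:
  24–39 → 16 bp
  40–93 → 54 bp
  94–104 → 11 bp
  105–164 → 60 bp
  165–176 then 1–23 → 12 + 23 = 35 bp
Sorted largest to smallest: 60, 54, 35, 16, 11 bp.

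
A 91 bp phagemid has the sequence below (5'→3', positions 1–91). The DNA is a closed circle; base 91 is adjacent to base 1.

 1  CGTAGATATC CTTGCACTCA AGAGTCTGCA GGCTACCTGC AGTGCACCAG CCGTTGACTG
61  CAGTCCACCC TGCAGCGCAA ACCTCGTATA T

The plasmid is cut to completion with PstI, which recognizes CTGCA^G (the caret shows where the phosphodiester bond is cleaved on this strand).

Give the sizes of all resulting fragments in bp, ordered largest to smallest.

47, 21, 12, 11 bp

PstI sites (CTGCAG) start at positions 26, 37, 58, 70.
PstI cuts after base 5 of each site (before the last base), so after positions 30, 41, 62, 74.
Circular molecule, 4 cuts → 4 fragments:
  31–41 → 11 bp
  42–62 → 21 bp
  63–74 → 12 bp
  75–91 then 1–30 → 17 + 30 = 47 bp
Sorted largest to smallest: 47, 21, 12, 11 bp.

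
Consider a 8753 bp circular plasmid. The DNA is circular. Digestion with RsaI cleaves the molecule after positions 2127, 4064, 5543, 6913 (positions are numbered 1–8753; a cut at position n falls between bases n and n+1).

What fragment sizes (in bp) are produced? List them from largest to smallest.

Circular molecule, 4 cuts → 4 fragments:
  4064 − 2127 = 1937 bp
  5543 − 4064 = 1479 bp
  6913 − 5543 = 1370 bp
  wrap: 8753 − 6913 + 2127 = 3967 bp
Sorted largest to smallest: 3967, 1937, 1479, 1370 bp.

3967, 1937, 1479, 1370 bp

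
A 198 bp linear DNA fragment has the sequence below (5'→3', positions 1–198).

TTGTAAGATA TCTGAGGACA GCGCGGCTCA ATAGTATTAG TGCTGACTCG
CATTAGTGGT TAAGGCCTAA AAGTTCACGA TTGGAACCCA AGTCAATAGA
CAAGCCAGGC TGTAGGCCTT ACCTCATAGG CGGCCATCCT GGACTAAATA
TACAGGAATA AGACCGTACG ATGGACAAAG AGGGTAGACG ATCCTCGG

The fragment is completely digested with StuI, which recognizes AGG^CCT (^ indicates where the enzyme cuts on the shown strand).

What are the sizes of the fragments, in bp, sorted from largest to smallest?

StuI sites (AGGCCT) start at positions 63, 114.
StuI cuts after base 3 of each site, so after positions 65, 116.
Linear molecule, 2 cuts → 3 fragments:
  1–65 → 65 bp
  66–116 → 51 bp
  117–198 → 82 bp
Sorted largest to smallest: 82, 65, 51 bp.

82, 65, 51 bp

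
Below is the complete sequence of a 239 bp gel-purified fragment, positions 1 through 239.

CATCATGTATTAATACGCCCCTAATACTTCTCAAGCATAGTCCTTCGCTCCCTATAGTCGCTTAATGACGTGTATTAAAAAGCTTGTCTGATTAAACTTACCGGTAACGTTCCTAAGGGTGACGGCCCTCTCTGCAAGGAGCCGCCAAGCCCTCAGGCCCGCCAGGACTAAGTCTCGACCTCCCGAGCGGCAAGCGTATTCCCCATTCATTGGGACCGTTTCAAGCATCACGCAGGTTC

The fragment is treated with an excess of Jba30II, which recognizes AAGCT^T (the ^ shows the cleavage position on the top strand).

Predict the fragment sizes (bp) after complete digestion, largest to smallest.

155, 84 bp

The Jba30II site (AAGCTT) starts at position 80.
Jba30II cuts after base 5 of each site (before the last base), so after position 84.
Linear molecule, 1 cut → 2 fragments:
  1–84 → 84 bp
  85–239 → 155 bp
Sorted largest to smallest: 155, 84 bp.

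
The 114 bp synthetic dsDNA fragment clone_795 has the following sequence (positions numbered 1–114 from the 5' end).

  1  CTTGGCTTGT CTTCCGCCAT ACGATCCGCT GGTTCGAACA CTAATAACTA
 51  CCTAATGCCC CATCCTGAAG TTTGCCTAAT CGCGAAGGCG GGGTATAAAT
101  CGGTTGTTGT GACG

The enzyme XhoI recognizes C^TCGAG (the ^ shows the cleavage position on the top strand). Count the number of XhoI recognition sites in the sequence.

0

No occurrence of CTCGAG is present in the sequence.
XhoI does not cut: 0 sites.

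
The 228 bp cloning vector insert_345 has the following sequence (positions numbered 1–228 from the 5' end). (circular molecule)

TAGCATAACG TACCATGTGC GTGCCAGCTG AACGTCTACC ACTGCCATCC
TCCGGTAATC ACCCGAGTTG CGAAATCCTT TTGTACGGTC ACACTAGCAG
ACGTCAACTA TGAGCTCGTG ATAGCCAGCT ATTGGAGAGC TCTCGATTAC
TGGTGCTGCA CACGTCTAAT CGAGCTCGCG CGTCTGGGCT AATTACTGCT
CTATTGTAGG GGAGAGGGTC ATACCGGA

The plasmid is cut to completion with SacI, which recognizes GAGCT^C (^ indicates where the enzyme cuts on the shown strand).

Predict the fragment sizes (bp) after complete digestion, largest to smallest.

SacI sites (GAGCTC) start at positions 112, 137, 172.
SacI cuts after base 5 of each site (before the last base), so after positions 116, 141, 176.
Circular molecule, 3 cuts → 3 fragments:
  117–141 → 25 bp
  142–176 → 35 bp
  177–228 then 1–116 → 52 + 116 = 168 bp
Sorted largest to smallest: 168, 35, 25 bp.

168, 35, 25 bp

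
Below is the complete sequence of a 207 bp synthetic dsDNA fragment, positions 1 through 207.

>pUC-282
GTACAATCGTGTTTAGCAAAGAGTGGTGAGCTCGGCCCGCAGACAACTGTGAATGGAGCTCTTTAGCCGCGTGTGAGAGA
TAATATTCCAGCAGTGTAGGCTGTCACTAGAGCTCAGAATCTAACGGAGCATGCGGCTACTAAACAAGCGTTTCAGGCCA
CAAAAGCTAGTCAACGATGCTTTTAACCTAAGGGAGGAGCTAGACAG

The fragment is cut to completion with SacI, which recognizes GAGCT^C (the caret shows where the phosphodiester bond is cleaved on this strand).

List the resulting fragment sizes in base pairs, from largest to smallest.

SacI sites (GAGCTC) start at positions 28, 56, 110.
SacI cuts after base 5 of each site (before the last base), so after positions 32, 60, 114.
Linear molecule, 3 cuts → 4 fragments:
  1–32 → 32 bp
  33–60 → 28 bp
  61–114 → 54 bp
  115–207 → 93 bp
Sorted largest to smallest: 93, 54, 32, 28 bp.

93, 54, 32, 28 bp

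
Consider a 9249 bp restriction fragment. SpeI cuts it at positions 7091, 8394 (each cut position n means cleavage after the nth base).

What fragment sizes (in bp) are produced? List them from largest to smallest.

Linear molecule, 2 cuts → 3 fragments:
  7091 − 0 = 7091 bp
  8394 − 7091 = 1303 bp
  9249 − 8394 = 855 bp
Sorted largest to smallest: 7091, 1303, 855 bp.

7091, 1303, 855 bp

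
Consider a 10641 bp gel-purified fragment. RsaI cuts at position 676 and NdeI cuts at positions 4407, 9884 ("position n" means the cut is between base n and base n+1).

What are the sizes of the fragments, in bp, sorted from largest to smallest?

Combined cut positions (sorted): 676, 4407, 9884.
Linear molecule, 3 cuts → 4 fragments:
  676 − 0 = 676 bp
  4407 − 676 = 3731 bp
  9884 − 4407 = 5477 bp
  10641 − 9884 = 757 bp
Sorted largest to smallest: 5477, 3731, 757, 676 bp.

5477, 3731, 757, 676 bp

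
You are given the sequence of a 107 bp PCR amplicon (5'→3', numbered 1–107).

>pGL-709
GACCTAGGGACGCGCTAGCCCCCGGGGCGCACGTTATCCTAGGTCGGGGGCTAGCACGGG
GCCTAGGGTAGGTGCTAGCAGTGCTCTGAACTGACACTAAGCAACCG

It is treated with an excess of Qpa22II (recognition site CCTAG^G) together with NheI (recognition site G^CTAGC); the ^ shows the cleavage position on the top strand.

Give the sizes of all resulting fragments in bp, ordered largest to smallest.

Qpa22II sites (CCTAGG) start at positions 3, 38, 62.
Qpa22II cuts after base 5 of each site (before the last base), so after positions 7, 42, 66.
NheI sites (GCTAGC) start at positions 14, 50, 74.
NheI cuts after the first base of each site, so after positions 14, 50, 74.
Combined cut positions: 7, 14, 42, 50, 66, 74.
Linear molecule, 6 cuts → 7 fragments:
  1–7 → 7 bp
  8–14 → 7 bp
  15–42 → 28 bp
  43–50 → 8 bp
  51–66 → 16 bp
  67–74 → 8 bp
  75–107 → 33 bp
Sorted largest to smallest: 33, 28, 16, 8, 8, 7, 7 bp.

33, 28, 16, 8, 8, 7, 7 bp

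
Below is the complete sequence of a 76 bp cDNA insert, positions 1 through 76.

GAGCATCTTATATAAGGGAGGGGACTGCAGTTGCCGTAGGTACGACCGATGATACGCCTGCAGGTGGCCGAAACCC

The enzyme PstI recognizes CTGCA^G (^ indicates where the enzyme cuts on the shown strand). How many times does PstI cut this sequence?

2

CTGCAG occurs starting at positions 25, 58.
PstI cuts at 2 sites.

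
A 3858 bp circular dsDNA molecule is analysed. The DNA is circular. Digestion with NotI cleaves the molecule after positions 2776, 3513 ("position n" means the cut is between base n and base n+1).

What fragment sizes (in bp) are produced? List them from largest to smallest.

Circular molecule, 2 cuts → 2 fragments:
  3513 − 2776 = 737 bp
  wrap: 3858 − 3513 + 2776 = 3121 bp
Sorted largest to smallest: 3121, 737 bp.

3121, 737 bp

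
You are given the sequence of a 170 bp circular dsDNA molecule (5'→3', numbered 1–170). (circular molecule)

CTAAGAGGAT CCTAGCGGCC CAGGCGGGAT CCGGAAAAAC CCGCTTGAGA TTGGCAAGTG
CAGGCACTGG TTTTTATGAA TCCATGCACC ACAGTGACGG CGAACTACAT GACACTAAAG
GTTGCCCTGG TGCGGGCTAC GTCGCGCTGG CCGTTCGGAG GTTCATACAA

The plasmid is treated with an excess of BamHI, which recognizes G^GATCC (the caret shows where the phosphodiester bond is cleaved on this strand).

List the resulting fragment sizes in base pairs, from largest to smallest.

BamHI sites (GGATCC) start at positions 7, 27.
BamHI cuts after the first base of each site, so after positions 7, 27.
Circular molecule, 2 cuts → 2 fragments:
  8–27 → 20 bp
  28–170 then 1–7 → 143 + 7 = 150 bp
Sorted largest to smallest: 150, 20 bp.

150, 20 bp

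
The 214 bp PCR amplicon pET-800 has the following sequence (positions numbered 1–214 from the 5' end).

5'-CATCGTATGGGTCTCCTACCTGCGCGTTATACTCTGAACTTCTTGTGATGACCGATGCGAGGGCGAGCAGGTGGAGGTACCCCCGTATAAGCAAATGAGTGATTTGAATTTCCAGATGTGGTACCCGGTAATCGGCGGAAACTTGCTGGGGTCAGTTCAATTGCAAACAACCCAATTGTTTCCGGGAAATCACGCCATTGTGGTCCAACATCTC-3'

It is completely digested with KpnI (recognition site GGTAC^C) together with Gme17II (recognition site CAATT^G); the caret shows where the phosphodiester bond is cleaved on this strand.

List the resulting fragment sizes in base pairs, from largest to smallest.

KpnI sites (GGTACC) start at positions 76, 120.
KpnI cuts after base 5 of each site (before the last base), so after positions 80, 124.
Gme17II sites (CAATTG) start at positions 158, 173.
Gme17II cuts after base 5 of each site (before the last base), so after positions 162, 177.
Combined cut positions: 80, 124, 162, 177.
Linear molecule, 4 cuts → 5 fragments:
  1–80 → 80 bp
  81–124 → 44 bp
  125–162 → 38 bp
  163–177 → 15 bp
  178–214 → 37 bp
Sorted largest to smallest: 80, 44, 38, 37, 15 bp.

80, 44, 38, 37, 15 bp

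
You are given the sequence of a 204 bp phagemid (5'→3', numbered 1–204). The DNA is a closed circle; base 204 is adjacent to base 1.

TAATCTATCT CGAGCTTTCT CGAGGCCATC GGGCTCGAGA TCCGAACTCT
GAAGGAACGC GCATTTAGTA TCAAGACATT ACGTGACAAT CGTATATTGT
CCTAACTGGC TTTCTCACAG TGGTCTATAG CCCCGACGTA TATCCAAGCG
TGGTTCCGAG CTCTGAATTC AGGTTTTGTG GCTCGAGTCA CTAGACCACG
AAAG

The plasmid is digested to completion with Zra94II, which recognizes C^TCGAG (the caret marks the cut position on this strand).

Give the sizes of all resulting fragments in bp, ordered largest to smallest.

Zra94II sites (CTCGAG) start at positions 9, 19, 34, 182.
Zra94II cuts after the first base of each site, so after positions 9, 19, 34, 182.
Circular molecule, 4 cuts → 4 fragments:
  10–19 → 10 bp
  20–34 → 15 bp
  35–182 → 148 bp
  183–204 then 1–9 → 22 + 9 = 31 bp
Sorted largest to smallest: 148, 31, 15, 10 bp.

148, 31, 15, 10 bp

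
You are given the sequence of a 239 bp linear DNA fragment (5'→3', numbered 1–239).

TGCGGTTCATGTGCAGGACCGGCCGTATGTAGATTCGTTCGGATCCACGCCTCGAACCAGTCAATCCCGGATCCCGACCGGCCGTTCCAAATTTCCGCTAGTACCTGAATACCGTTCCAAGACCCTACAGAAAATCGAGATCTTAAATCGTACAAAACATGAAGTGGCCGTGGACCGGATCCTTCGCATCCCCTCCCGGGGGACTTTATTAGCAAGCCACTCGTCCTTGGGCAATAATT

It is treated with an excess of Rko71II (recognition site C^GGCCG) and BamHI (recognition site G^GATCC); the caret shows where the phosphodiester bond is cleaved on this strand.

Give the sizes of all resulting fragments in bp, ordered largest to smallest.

Rko71II sites (CGGCCG) start at positions 20, 79.
Rko71II cuts after the first base of each site, so after positions 20, 79.
BamHI sites (GGATCC) start at positions 41, 69, 177.
BamHI cuts after the first base of each site, so after positions 41, 69, 177.
Combined cut positions: 20, 41, 69, 79, 177.
Linear molecule, 5 cuts → 6 fragments:
  1–20 → 20 bp
  21–41 → 21 bp
  42–69 → 28 bp
  70–79 → 10 bp
  80–177 → 98 bp
  178–239 → 62 bp
Sorted largest to smallest: 98, 62, 28, 21, 20, 10 bp.

98, 62, 28, 21, 20, 10 bp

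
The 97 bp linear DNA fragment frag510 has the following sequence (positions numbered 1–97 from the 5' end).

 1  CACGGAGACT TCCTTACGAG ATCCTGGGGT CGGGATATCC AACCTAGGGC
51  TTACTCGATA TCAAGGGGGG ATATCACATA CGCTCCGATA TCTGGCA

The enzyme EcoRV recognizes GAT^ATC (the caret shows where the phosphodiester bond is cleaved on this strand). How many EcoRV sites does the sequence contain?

GATATC occurs starting at positions 34, 57, 70, 87.
EcoRV cuts at 4 sites.

4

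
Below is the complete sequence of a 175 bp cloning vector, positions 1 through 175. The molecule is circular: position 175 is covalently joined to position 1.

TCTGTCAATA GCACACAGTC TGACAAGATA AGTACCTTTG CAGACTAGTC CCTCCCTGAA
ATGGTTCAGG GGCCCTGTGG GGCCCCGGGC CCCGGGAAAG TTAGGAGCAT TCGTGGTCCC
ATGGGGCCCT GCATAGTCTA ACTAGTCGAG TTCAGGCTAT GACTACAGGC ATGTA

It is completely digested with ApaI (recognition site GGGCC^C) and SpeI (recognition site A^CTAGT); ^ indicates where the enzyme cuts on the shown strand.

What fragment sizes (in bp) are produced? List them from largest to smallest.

ApaI sites (GGGCCC) start at positions 70, 80, 87, 124.
ApaI cuts after base 5 of each site (before the last base), so after positions 74, 84, 91, 128.
SpeI sites (ACTAGT) start at positions 44, 141.
SpeI cuts after the first base of each site, so after positions 44, 141.
Combined cut positions: 44, 74, 84, 91, 128, 141.
Circular molecule, 6 cuts → 6 fragments:
  45–74 → 30 bp
  75–84 → 10 bp
  85–91 → 7 bp
  92–128 → 37 bp
  129–141 → 13 bp
  142–175 then 1–44 → 34 + 44 = 78 bp
Sorted largest to smallest: 78, 37, 30, 13, 10, 7 bp.

78, 37, 30, 13, 10, 7 bp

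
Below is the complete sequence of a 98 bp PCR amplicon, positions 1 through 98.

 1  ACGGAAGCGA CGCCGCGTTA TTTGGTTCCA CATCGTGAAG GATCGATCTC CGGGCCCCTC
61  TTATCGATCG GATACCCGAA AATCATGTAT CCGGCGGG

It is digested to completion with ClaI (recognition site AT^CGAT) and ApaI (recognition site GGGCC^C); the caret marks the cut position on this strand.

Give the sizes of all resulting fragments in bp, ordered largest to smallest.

43, 34, 13, 8 bp

ClaI sites (ATCGAT) start at positions 42, 63.
ClaI cuts after base 2 of each site, so after positions 43, 64.
The ApaI site (GGGCCC) starts at position 52.
ApaI cuts after base 5 of each site (before the last base), so after position 56.
Combined cut positions: 43, 56, 64.
Linear molecule, 3 cuts → 4 fragments:
  1–43 → 43 bp
  44–56 → 13 bp
  57–64 → 8 bp
  65–98 → 34 bp
Sorted largest to smallest: 43, 34, 13, 8 bp.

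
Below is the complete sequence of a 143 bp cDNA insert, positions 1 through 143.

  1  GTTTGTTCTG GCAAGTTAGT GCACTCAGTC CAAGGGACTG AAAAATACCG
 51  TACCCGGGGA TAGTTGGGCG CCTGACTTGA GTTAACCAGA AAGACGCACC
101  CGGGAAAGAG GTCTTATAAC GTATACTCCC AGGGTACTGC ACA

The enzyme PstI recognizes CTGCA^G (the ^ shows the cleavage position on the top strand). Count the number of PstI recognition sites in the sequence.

0

No occurrence of CTGCAG is present in the sequence.
PstI does not cut: 0 sites.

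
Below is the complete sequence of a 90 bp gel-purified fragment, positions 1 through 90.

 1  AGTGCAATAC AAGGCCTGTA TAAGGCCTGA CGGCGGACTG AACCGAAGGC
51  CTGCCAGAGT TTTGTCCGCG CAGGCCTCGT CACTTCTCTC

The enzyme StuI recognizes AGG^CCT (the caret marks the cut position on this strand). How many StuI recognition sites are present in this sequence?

4

AGGCCT occurs starting at positions 12, 23, 47, 72.
StuI cuts at 4 sites.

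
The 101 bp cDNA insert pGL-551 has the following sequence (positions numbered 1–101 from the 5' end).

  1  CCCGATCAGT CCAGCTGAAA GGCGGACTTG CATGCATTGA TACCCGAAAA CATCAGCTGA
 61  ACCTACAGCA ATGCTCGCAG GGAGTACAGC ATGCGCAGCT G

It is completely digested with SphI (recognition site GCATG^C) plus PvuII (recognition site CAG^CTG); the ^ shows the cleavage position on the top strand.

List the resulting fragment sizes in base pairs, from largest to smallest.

37, 22, 20, 14, 5, 3 bp

SphI sites (GCATGC) start at positions 30, 89.
SphI cuts after base 5 of each site (before the last base), so after positions 34, 93.
PvuII sites (CAGCTG) start at positions 12, 54, 96.
PvuII cuts after base 3 of each site, so after positions 14, 56, 98.
Combined cut positions: 14, 34, 56, 93, 98.
Linear molecule, 5 cuts → 6 fragments:
  1–14 → 14 bp
  15–34 → 20 bp
  35–56 → 22 bp
  57–93 → 37 bp
  94–98 → 5 bp
  99–101 → 3 bp
Sorted largest to smallest: 37, 22, 20, 14, 5, 3 bp.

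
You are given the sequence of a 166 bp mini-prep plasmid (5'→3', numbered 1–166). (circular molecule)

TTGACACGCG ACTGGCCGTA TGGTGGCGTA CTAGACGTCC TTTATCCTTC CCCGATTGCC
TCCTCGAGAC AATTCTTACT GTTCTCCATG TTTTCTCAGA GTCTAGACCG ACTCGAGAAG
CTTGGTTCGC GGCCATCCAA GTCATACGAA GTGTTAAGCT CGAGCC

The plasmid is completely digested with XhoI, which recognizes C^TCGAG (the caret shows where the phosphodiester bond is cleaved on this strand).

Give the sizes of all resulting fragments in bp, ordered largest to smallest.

XhoI sites (CTCGAG) start at positions 63, 112, 159.
XhoI cuts after the first base of each site, so after positions 63, 112, 159.
Circular molecule, 3 cuts → 3 fragments:
  64–112 → 49 bp
  113–159 → 47 bp
  160–166 then 1–63 → 7 + 63 = 70 bp
Sorted largest to smallest: 70, 49, 47 bp.

70, 49, 47 bp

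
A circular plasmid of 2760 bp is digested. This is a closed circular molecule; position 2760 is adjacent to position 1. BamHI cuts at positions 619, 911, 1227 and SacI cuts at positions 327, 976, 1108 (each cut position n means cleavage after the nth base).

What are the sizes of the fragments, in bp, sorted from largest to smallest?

1860, 292, 292, 132, 119, 65 bp

Combined cut positions (sorted): 327, 619, 911, 976, 1108, 1227.
Circular molecule, 6 cuts → 6 fragments:
  619 − 327 = 292 bp
  911 − 619 = 292 bp
  976 − 911 = 65 bp
  1108 − 976 = 132 bp
  1227 − 1108 = 119 bp
  wrap: 2760 − 1227 + 327 = 1860 bp
Sorted largest to smallest: 1860, 292, 292, 132, 119, 65 bp.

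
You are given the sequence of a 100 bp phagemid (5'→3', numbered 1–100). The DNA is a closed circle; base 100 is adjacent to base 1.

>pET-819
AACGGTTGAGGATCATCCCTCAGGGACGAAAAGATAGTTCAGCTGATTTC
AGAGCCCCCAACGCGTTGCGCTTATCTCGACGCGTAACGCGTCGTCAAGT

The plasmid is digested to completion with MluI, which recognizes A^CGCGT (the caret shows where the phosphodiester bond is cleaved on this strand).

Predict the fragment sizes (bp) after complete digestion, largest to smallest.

MluI sites (ACGCGT) start at positions 61, 80, 87.
MluI cuts after the first base of each site, so after positions 61, 80, 87.
Circular molecule, 3 cuts → 3 fragments:
  62–80 → 19 bp
  81–87 → 7 bp
  88–100 then 1–61 → 13 + 61 = 74 bp
Sorted largest to smallest: 74, 19, 7 bp.

74, 19, 7 bp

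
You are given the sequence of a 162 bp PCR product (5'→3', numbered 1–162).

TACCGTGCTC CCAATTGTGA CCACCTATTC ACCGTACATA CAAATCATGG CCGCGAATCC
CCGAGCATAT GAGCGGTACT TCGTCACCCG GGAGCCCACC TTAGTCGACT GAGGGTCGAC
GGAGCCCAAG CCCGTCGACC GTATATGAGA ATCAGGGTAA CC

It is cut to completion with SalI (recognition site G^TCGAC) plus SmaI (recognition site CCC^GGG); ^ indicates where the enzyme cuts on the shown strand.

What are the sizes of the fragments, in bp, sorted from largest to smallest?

SalI sites (GTCGAC) start at positions 104, 115, 134.
SalI cuts after the first base of each site, so after positions 104, 115, 134.
The SmaI site (CCCGGG) starts at position 87.
SmaI cuts after base 3 of each site, so after position 89.
Combined cut positions: 89, 104, 115, 134.
Linear molecule, 4 cuts → 5 fragments:
  1–89 → 89 bp
  90–104 → 15 bp
  105–115 → 11 bp
  116–134 → 19 bp
  135–162 → 28 bp
Sorted largest to smallest: 89, 28, 19, 15, 11 bp.

89, 28, 19, 15, 11 bp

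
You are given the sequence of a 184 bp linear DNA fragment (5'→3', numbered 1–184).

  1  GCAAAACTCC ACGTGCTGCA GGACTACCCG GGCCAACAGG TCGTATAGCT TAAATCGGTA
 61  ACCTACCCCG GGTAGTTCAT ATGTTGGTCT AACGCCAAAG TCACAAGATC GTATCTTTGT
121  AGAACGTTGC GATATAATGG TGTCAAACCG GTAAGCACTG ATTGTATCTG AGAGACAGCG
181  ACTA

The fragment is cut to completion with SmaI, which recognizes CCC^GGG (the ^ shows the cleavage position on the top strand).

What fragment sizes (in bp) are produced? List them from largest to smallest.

115, 40, 29 bp

SmaI sites (CCCGGG) start at positions 27, 67.
SmaI cuts after base 3 of each site, so after positions 29, 69.
Linear molecule, 2 cuts → 3 fragments:
  1–29 → 29 bp
  30–69 → 40 bp
  70–184 → 115 bp
Sorted largest to smallest: 115, 40, 29 bp.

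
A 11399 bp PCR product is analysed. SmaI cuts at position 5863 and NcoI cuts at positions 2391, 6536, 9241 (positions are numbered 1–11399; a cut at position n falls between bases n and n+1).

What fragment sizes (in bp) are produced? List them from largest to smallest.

3472, 2705, 2391, 2158, 673 bp

Combined cut positions (sorted): 2391, 5863, 6536, 9241.
Linear molecule, 4 cuts → 5 fragments:
  2391 − 0 = 2391 bp
  5863 − 2391 = 3472 bp
  6536 − 5863 = 673 bp
  9241 − 6536 = 2705 bp
  11399 − 9241 = 2158 bp
Sorted largest to smallest: 3472, 2705, 2391, 2158, 673 bp.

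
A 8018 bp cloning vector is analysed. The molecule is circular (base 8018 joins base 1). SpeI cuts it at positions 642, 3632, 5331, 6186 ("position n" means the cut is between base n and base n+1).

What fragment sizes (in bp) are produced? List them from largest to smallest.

2990, 2474, 1699, 855 bp

Circular molecule, 4 cuts → 4 fragments:
  3632 − 642 = 2990 bp
  5331 − 3632 = 1699 bp
  6186 − 5331 = 855 bp
  wrap: 8018 − 6186 + 642 = 2474 bp
Sorted largest to smallest: 2990, 2474, 1699, 855 bp.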